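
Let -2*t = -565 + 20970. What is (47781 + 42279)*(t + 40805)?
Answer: 2756061150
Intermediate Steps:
t = -20405/2 (t = -(-565 + 20970)/2 = -1/2*20405 = -20405/2 ≈ -10203.)
(47781 + 42279)*(t + 40805) = (47781 + 42279)*(-20405/2 + 40805) = 90060*(61205/2) = 2756061150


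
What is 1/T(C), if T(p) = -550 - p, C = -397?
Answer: -1/153 ≈ -0.0065359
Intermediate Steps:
1/T(C) = 1/(-550 - 1*(-397)) = 1/(-550 + 397) = 1/(-153) = -1/153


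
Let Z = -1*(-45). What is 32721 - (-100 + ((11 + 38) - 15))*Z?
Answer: 35691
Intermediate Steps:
Z = 45
32721 - (-100 + ((11 + 38) - 15))*Z = 32721 - (-100 + ((11 + 38) - 15))*45 = 32721 - (-100 + (49 - 15))*45 = 32721 - (-100 + 34)*45 = 32721 - (-66)*45 = 32721 - 1*(-2970) = 32721 + 2970 = 35691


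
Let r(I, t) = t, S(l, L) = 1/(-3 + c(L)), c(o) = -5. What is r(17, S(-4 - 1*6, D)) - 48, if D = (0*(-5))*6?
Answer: -385/8 ≈ -48.125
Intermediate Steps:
D = 0 (D = 0*6 = 0)
S(l, L) = -⅛ (S(l, L) = 1/(-3 - 5) = 1/(-8) = -⅛)
r(17, S(-4 - 1*6, D)) - 48 = -⅛ - 48 = -385/8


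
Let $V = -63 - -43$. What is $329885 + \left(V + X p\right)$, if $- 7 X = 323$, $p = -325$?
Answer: $\frac{2414030}{7} \approx 3.4486 \cdot 10^{5}$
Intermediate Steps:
$X = - \frac{323}{7}$ ($X = \left(- \frac{1}{7}\right) 323 = - \frac{323}{7} \approx -46.143$)
$V = -20$ ($V = -63 + \left(-30 + 73\right) = -63 + 43 = -20$)
$329885 + \left(V + X p\right) = 329885 - - \frac{104835}{7} = 329885 + \left(-20 + \frac{104975}{7}\right) = 329885 + \frac{104835}{7} = \frac{2414030}{7}$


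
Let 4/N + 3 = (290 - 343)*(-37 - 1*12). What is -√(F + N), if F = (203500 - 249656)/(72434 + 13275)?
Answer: -3*I*√737304143992858/111164573 ≈ -0.73279*I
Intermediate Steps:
F = -46156/85709 ≈ -0.53852
N = 2/1297 (N = 4/(-3 + (290 - 343)*(-37 - 1*12)) = 4/(-3 - 53*(-37 - 12)) = 4/(-3 - 53*(-49)) = 4/(-3 + 2597) = 4/2594 = 4*(1/2594) = 2/1297 ≈ 0.0015420)
-√(F + N) = -√(-46156/85709 + 2/1297) = -√(-59692914/111164573) = -3*I*√737304143992858/111164573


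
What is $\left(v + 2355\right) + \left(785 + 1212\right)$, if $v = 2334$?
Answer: $6686$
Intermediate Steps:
$\left(v + 2355\right) + \left(785 + 1212\right) = \left(2334 + 2355\right) + \left(785 + 1212\right) = 4689 + 1997 = 6686$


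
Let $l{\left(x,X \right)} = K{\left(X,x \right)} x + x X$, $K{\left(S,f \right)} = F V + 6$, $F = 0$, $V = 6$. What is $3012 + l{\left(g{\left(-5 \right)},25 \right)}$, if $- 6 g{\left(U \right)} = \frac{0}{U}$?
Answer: $3012$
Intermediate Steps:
$K{\left(S,f \right)} = 6$ ($K{\left(S,f \right)} = 0 \cdot 6 + 6 = 0 + 6 = 6$)
$g{\left(U \right)} = 0$ ($g{\left(U \right)} = - \frac{0 \frac{1}{U}}{6} = \left(- \frac{1}{6}\right) 0 = 0$)
$l{\left(x,X \right)} = 6 x + X x$ ($l{\left(x,X \right)} = 6 x + x X = 6 x + X x$)
$3012 + l{\left(g{\left(-5 \right)},25 \right)} = 3012 + 0 \left(6 + 25\right) = 3012 + 0 \cdot 31 = 3012 + 0 = 3012$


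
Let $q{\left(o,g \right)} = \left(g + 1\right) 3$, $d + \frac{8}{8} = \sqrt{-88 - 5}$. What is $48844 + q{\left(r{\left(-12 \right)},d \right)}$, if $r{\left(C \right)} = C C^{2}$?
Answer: $48844 + 3 i \sqrt{93} \approx 48844.0 + 28.931 i$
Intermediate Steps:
$r{\left(C \right)} = C^{3}$
$d = -1 + i \sqrt{93}$ ($d = -1 + \sqrt{-88 - 5} = -1 + \sqrt{-93} = -1 + i \sqrt{93} \approx -1.0 + 9.6436 i$)
$q{\left(o,g \right)} = 3 + 3 g$ ($q{\left(o,g \right)} = \left(1 + g\right) 3 = 3 + 3 g$)
$48844 + q{\left(r{\left(-12 \right)},d \right)} = 48844 + \left(3 + 3 \left(-1 + i \sqrt{93}\right)\right) = 48844 + \left(3 - \left(3 - 3 i \sqrt{93}\right)\right) = 48844 + 3 i \sqrt{93}$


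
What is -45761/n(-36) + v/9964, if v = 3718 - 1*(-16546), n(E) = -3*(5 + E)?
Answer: -113519513/231663 ≈ -490.02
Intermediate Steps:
n(E) = -15 - 3*E
v = 20264 (v = 3718 + 16546 = 20264)
-45761/n(-36) + v/9964 = -45761/(-15 - 3*(-36)) + 20264/9964 = -45761/(-15 + 108) + 20264*(1/9964) = -45761/93 + 5066/2491 = -113519513/231663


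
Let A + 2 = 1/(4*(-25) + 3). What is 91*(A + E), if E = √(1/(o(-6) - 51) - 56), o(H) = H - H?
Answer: -17745/97 + 91*I*√145707/51 ≈ -182.94 + 681.1*I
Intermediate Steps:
o(H) = 0
E = I*√145707/51 (E = √(1/(0 - 51) - 56) = √(1/(-51) - 56) = √(-1/51 - 56) = √(-2857/51) = I*√145707/51 ≈ 7.4846*I)
A = -195/97 (A = -2 + 1/(4*(-25) + 3) = -2 + 1/(-100 + 3) = -2 + 1/(-97) = -2 - 1/97 = -195/97 ≈ -2.0103)
91*(A + E) = 91*(-195/97 + I*√145707/51) = -17745/97 + 91*I*√145707/51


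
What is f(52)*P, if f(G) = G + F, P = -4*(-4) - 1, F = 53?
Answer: 1575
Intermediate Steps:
P = 15 (P = 16 - 1 = 15)
f(G) = 53 + G (f(G) = G + 53 = 53 + G)
f(52)*P = (53 + 52)*15 = 105*15 = 1575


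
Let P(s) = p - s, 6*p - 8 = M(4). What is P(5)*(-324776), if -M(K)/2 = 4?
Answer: 1623880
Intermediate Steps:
M(K) = -8 (M(K) = -2*4 = -8)
p = 0 (p = 4/3 + (⅙)*(-8) = 4/3 - 4/3 = 0)
P(s) = -s (P(s) = 0 - s = -s)
P(5)*(-324776) = -1*5*(-324776) = -5*(-324776) = 1623880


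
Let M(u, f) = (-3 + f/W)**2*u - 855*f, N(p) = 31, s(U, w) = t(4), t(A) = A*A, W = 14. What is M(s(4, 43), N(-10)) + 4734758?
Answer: 230704881/49 ≈ 4.7083e+6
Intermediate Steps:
t(A) = A**2
s(U, w) = 16 (s(U, w) = 4**2 = 16)
M(u, f) = -855*f + u*(-3 + f/14)**2 (M(u, f) = (-3 + f/14)**2*u - 855*f = u*(-3 + f/14)**2 - 855*f = -855*f + u*(-3 + f/14)**2)
M(s(4, 43), N(-10)) + 4734758 = (-855*31 + (1/196)*16*(-42 + 31)**2) + 4734758 = (-26505 + (1/196)*16*(-11)**2) + 4734758 = (-26505 + (1/196)*16*121) + 4734758 = (-26505 + 484/49) + 4734758 = -1298261/49 + 4734758 = 230704881/49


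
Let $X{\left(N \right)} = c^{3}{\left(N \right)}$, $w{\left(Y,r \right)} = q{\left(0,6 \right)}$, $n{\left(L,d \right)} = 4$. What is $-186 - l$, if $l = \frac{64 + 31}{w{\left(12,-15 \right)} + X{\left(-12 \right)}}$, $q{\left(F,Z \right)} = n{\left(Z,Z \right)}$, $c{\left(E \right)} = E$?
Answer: $- \frac{320569}{1724} \approx -185.94$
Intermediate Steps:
$q{\left(F,Z \right)} = 4$
$w{\left(Y,r \right)} = 4$
$X{\left(N \right)} = N^{3}$
$l = - \frac{95}{1724}$ ($l = \frac{64 + 31}{4 + \left(-12\right)^{3}} = \frac{95}{4 - 1728} = \frac{95}{-1724} = 95 \left(- \frac{1}{1724}\right) = - \frac{95}{1724} \approx -0.055104$)
$-186 - l = -186 - - \frac{95}{1724} = -186 + \frac{95}{1724} = - \frac{320569}{1724}$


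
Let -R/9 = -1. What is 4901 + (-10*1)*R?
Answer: 4811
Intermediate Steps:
R = 9 (R = -9*(-1) = 9)
4901 + (-10*1)*R = 4901 - 10*1*9 = 4901 - 10*9 = 4901 - 90 = 4811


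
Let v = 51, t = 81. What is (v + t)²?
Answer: 17424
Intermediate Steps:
(v + t)² = (51 + 81)² = 132² = 17424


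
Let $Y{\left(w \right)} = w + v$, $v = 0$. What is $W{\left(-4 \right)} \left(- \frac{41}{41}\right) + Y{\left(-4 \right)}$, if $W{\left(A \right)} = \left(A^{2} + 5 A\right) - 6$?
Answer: $6$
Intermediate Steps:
$Y{\left(w \right)} = w$ ($Y{\left(w \right)} = w + 0 = w$)
$W{\left(A \right)} = -6 + A^{2} + 5 A$
$W{\left(-4 \right)} \left(- \frac{41}{41}\right) + Y{\left(-4 \right)} = \left(-6 + \left(-4\right)^{2} + 5 \left(-4\right)\right) \left(- \frac{41}{41}\right) - 4 = \left(-6 + 16 - 20\right) \left(\left(-41\right) \frac{1}{41}\right) - 4 = \left(-10\right) \left(-1\right) - 4 = 10 - 4 = 6$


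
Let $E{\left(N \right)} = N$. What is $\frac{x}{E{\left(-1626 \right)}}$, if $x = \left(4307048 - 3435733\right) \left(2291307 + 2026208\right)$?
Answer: $- \frac{3761915582225}{1626} \approx -2.3136 \cdot 10^{9}$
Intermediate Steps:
$x = 3761915582225$ ($x = \left(4307048 - 3435733\right) 4317515 = 871315 \cdot 4317515 = 3761915582225$)
$\frac{x}{E{\left(-1626 \right)}} = \frac{3761915582225}{-1626} = 3761915582225 \left(- \frac{1}{1626}\right) = - \frac{3761915582225}{1626}$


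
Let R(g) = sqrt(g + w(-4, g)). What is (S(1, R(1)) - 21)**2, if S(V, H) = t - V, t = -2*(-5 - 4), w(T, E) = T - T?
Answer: 16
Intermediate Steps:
w(T, E) = 0
t = 18 (t = -2*(-9) = 18)
R(g) = sqrt(g) (R(g) = sqrt(g + 0) = sqrt(g))
S(V, H) = 18 - V
(S(1, R(1)) - 21)**2 = ((18 - 1*1) - 21)**2 = ((18 - 1) - 21)**2 = (17 - 21)**2 = (-4)**2 = 16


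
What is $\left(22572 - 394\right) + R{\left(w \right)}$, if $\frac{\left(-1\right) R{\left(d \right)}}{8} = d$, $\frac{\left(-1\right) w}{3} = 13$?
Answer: $22490$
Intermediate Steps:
$w = -39$ ($w = \left(-3\right) 13 = -39$)
$R{\left(d \right)} = - 8 d$
$\left(22572 - 394\right) + R{\left(w \right)} = \left(22572 - 394\right) - -312 = 22178 + 312 = 22490$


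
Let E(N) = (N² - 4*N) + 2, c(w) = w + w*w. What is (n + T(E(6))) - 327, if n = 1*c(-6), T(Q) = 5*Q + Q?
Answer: -213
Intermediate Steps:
c(w) = w + w²
E(N) = 2 + N² - 4*N
T(Q) = 6*Q
n = 30 (n = 1*(-6*(1 - 6)) = 1*(-6*(-5)) = 1*30 = 30)
(n + T(E(6))) - 327 = (30 + 6*(2 + 6² - 4*6)) - 327 = (30 + 6*(2 + 36 - 24)) - 327 = (30 + 6*14) - 327 = (30 + 84) - 327 = 114 - 327 = -213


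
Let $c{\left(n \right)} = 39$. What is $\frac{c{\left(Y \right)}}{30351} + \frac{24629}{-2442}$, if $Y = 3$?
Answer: $- \frac{22649077}{2245974} \approx -10.084$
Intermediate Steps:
$\frac{c{\left(Y \right)}}{30351} + \frac{24629}{-2442} = \frac{39}{30351} + \frac{24629}{-2442} = 39 \cdot \frac{1}{30351} + 24629 \left(- \frac{1}{2442}\right) = \frac{13}{10117} - \frac{2239}{222} = - \frac{22649077}{2245974}$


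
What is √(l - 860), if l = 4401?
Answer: √3541 ≈ 59.506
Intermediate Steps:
√(l - 860) = √(4401 - 860) = √3541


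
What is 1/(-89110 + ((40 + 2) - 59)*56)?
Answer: -1/90062 ≈ -1.1103e-5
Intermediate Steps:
1/(-89110 + ((40 + 2) - 59)*56) = 1/(-89110 + (42 - 59)*56) = 1/(-89110 - 17*56) = 1/(-89110 - 952) = 1/(-90062) = -1/90062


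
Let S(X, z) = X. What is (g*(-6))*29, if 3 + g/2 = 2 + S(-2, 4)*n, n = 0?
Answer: 348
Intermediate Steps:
g = -2 (g = -6 + 2*(2 - 2*0) = -6 + 2*(2 + 0) = -6 + 2*2 = -6 + 4 = -2)
(g*(-6))*29 = -2*(-6)*29 = 12*29 = 348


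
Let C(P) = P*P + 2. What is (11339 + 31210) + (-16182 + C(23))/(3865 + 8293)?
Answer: 517295091/12158 ≈ 42548.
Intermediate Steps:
C(P) = 2 + P² (C(P) = P² + 2 = 2 + P²)
(11339 + 31210) + (-16182 + C(23))/(3865 + 8293) = (11339 + 31210) + (-16182 + (2 + 23²))/(3865 + 8293) = 42549 + (-16182 + (2 + 529))/12158 = 42549 + (-16182 + 531)*(1/12158) = 42549 - 15651*1/12158 = 42549 - 15651/12158 = 517295091/12158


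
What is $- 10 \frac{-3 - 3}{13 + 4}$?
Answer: $\frac{60}{17} \approx 3.5294$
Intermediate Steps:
$- 10 \frac{-3 - 3}{13 + 4} = - 10 \left(- \frac{6}{17}\right) = - 10 \left(\left(-6\right) \frac{1}{17}\right) = \left(-10\right) \left(- \frac{6}{17}\right) = \frac{60}{17}$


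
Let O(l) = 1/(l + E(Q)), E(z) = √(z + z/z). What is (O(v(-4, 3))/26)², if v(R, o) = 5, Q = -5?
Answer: 21/568516 - 5*I/142129 ≈ 3.6938e-5 - 3.5179e-5*I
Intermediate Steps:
E(z) = √(1 + z) (E(z) = √(z + 1) = √(1 + z))
O(l) = 1/(l + 2*I) (O(l) = 1/(l + √(1 - 5)) = 1/(l + √(-4)) = 1/(l + 2*I))
(O(v(-4, 3))/26)² = (1/((5 + 2*I)*26))² = (((5 - 2*I)/29)*(1/26))² = ((5 - 2*I)/754)² = (5 - 2*I)²/568516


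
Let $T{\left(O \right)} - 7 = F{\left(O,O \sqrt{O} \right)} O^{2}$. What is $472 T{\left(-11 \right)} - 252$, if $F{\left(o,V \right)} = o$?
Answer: $-625180$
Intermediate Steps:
$T{\left(O \right)} = 7 + O^{3}$ ($T{\left(O \right)} = 7 + O O^{2} = 7 + O^{3}$)
$472 T{\left(-11 \right)} - 252 = 472 \left(7 + \left(-11\right)^{3}\right) - 252 = 472 \left(7 - 1331\right) - 252 = 472 \left(-1324\right) - 252 = -624928 - 252 = -625180$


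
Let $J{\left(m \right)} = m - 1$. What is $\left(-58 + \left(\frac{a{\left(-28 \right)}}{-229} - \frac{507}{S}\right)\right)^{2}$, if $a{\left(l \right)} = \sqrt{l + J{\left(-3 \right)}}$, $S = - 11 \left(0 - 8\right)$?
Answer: $\frac{1651016588753}{406103104} + \frac{5611 i \sqrt{2}}{2519} \approx 4065.5 + 3.1501 i$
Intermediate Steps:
$J{\left(m \right)} = -1 + m$
$S = 88$ ($S = - 11 \left(0 - 8\right) = \left(-11\right) \left(-8\right) = 88$)
$a{\left(l \right)} = \sqrt{-4 + l}$ ($a{\left(l \right)} = \sqrt{l - 4} = \sqrt{-4 + l}$)
$\left(-58 + \left(\frac{a{\left(-28 \right)}}{-229} - \frac{507}{S}\right)\right)^{2} = \left(-58 + \left(\frac{\sqrt{-4 - 28}}{-229} - \frac{507}{88}\right)\right)^{2} = \left(-58 + \left(\sqrt{-32} \left(- \frac{1}{229}\right) - \frac{507}{88}\right)\right)^{2} = \left(-58 - \left(\frac{507}{88} - 4 i \sqrt{2} \left(- \frac{1}{229}\right)\right)\right)^{2} = \left(-58 - \left(\frac{507}{88} + \frac{4 i \sqrt{2}}{229}\right)\right)^{2} = \left(- \frac{5611}{88} - \frac{4 i \sqrt{2}}{229}\right)^{2}$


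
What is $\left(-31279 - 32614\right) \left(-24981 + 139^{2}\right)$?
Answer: $361634380$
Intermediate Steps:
$\left(-31279 - 32614\right) \left(-24981 + 139^{2}\right) = - 63893 \left(-24981 + 19321\right) = \left(-63893\right) \left(-5660\right) = 361634380$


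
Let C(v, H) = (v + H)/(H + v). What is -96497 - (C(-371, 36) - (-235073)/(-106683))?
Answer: -10294461061/106683 ≈ -96496.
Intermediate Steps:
C(v, H) = 1 (C(v, H) = (H + v)/(H + v) = 1)
-96497 - (C(-371, 36) - (-235073)/(-106683)) = -96497 - (1 - (-235073)/(-106683)) = -96497 - (1 - (-235073)*(-1)/106683) = -96497 - (1 - 1*235073/106683) = -96497 - (1 - 235073/106683) = -96497 - 1*(-128390/106683) = -96497 + 128390/106683 = -10294461061/106683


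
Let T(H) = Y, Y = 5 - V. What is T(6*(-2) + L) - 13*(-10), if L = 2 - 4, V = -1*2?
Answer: 137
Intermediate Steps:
V = -2
L = -2
Y = 7 (Y = 5 - 1*(-2) = 5 + 2 = 7)
T(H) = 7
T(6*(-2) + L) - 13*(-10) = 7 - 13*(-10) = 7 + 130 = 137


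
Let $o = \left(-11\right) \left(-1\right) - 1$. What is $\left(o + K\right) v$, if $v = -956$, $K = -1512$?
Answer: $1435912$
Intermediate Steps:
$o = 10$ ($o = 11 - 1 = 10$)
$\left(o + K\right) v = \left(10 - 1512\right) \left(-956\right) = \left(-1502\right) \left(-956\right) = 1435912$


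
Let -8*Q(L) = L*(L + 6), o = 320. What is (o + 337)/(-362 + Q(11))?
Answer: -5256/3083 ≈ -1.7048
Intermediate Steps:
Q(L) = -L*(6 + L)/8 (Q(L) = -L*(L + 6)/8 = -L*(6 + L)/8)
(o + 337)/(-362 + Q(11)) = (320 + 337)/(-362 - ⅛*11*(6 + 11)) = 657/(-362 - ⅛*11*17) = 657/(-362 - 187/8) = 657/(-3083/8) = 657*(-8/3083) = -5256/3083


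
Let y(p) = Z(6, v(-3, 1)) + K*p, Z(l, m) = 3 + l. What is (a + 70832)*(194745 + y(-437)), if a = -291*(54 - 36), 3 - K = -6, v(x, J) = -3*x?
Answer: 12516712674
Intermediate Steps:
K = 9 (K = 3 - 1*(-6) = 3 + 6 = 9)
y(p) = 9 + 9*p (y(p) = (3 + 6) + 9*p = 9 + 9*p)
a = -5238 (a = -291*18 = -5238)
(a + 70832)*(194745 + y(-437)) = (-5238 + 70832)*(194745 + (9 + 9*(-437))) = 65594*(194745 + (9 - 3933)) = 65594*(194745 - 3924) = 65594*190821 = 12516712674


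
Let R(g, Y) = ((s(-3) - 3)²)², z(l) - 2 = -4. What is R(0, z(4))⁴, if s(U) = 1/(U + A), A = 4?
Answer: 65536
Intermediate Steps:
s(U) = 1/(4 + U) (s(U) = 1/(U + 4) = 1/(4 + U))
z(l) = -2 (z(l) = 2 - 4 = -2)
R(g, Y) = 16 (R(g, Y) = ((1/(4 - 3) - 3)²)² = ((1/1 - 3)²)² = ((1 - 3)²)² = ((-2)²)² = 4² = 16)
R(0, z(4))⁴ = 16⁴ = 65536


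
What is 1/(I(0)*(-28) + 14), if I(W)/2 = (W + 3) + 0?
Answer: -1/154 ≈ -0.0064935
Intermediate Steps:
I(W) = 6 + 2*W (I(W) = 2*((W + 3) + 0) = 2*((3 + W) + 0) = 2*(3 + W) = 6 + 2*W)
1/(I(0)*(-28) + 14) = 1/((6 + 2*0)*(-28) + 14) = 1/((6 + 0)*(-28) + 14) = 1/(6*(-28) + 14) = 1/(-168 + 14) = 1/(-154) = -1/154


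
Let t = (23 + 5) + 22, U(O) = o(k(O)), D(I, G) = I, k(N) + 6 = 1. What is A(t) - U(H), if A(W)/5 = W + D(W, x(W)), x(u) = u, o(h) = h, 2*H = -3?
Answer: 505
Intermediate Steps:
H = -3/2 (H = (½)*(-3) = -3/2 ≈ -1.5000)
k(N) = -5 (k(N) = -6 + 1 = -5)
U(O) = -5
t = 50 (t = 28 + 22 = 50)
A(W) = 10*W (A(W) = 5*(W + W) = 5*(2*W) = 10*W)
A(t) - U(H) = 10*50 - 1*(-5) = 500 + 5 = 505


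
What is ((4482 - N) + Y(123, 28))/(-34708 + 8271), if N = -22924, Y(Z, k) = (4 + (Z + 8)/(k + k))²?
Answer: -86071241/82906432 ≈ -1.0382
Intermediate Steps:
Y(Z, k) = (4 + (8 + Z)/(2*k))² (Y(Z, k) = (4 + (8 + Z)/((2*k)))² = (4 + (8 + Z)*(1/(2*k)))² = (4 + (8 + Z)/(2*k))²)
((4482 - N) + Y(123, 28))/(-34708 + 8271) = ((4482 - 1*(-22924)) + (¼)*(8 + 123 + 8*28)²/28²)/(-34708 + 8271) = ((4482 + 22924) + (¼)*(1/784)*(8 + 123 + 224)²)/(-26437) = (27406 + (¼)*(1/784)*355²)*(-1/26437) = (27406 + (¼)*(1/784)*126025)*(-1/26437) = (27406 + 126025/3136)*(-1/26437) = (86071241/3136)*(-1/26437) = -86071241/82906432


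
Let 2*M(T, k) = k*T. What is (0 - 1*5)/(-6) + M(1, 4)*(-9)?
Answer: -103/6 ≈ -17.167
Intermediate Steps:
M(T, k) = T*k/2 (M(T, k) = (k*T)/2 = (T*k)/2 = T*k/2)
(0 - 1*5)/(-6) + M(1, 4)*(-9) = (0 - 1*5)/(-6) + ((½)*1*4)*(-9) = (0 - 5)*(-⅙) + 2*(-9) = -5*(-⅙) - 18 = ⅚ - 18 = -103/6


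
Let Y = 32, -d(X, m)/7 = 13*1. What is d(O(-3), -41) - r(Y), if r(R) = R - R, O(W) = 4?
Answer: -91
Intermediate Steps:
d(X, m) = -91
r(R) = 0
d(O(-3), -41) - r(Y) = -91 - 1*0 = -91 + 0 = -91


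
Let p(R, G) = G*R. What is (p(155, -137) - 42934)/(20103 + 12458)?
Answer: -64169/32561 ≈ -1.9707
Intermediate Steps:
(p(155, -137) - 42934)/(20103 + 12458) = (-137*155 - 42934)/(20103 + 12458) = (-21235 - 42934)/32561 = -64169*1/32561 = -64169/32561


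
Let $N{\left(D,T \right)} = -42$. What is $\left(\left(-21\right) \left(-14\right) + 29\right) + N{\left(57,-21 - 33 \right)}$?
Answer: $281$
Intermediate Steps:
$\left(\left(-21\right) \left(-14\right) + 29\right) + N{\left(57,-21 - 33 \right)} = \left(\left(-21\right) \left(-14\right) + 29\right) - 42 = \left(294 + 29\right) - 42 = 323 - 42 = 281$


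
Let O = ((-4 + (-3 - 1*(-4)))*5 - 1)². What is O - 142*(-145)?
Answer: 20846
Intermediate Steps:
O = 256 (O = ((-4 + (-3 + 4))*5 - 1)² = ((-4 + 1)*5 - 1)² = (-3*5 - 1)² = (-15 - 1)² = (-16)² = 256)
O - 142*(-145) = 256 - 142*(-145) = 256 + 20590 = 20846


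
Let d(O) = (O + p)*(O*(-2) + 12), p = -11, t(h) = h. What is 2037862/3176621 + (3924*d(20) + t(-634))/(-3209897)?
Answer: 9684536420536/10196626218037 ≈ 0.94978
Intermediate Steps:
d(O) = (-11 + O)*(12 - 2*O) (d(O) = (O - 11)*(O*(-2) + 12) = (-11 + O)*(-2*O + 12) = (-11 + O)*(12 - 2*O))
2037862/3176621 + (3924*d(20) + t(-634))/(-3209897) = 2037862/3176621 + (3924*(-132 - 2*20² + 34*20) - 634)/(-3209897) = 2037862*(1/3176621) + (3924*(-132 - 2*400 + 680) - 634)*(-1/3209897) = 2037862/3176621 + (3924*(-132 - 800 + 680) - 634)*(-1/3209897) = 2037862/3176621 + (3924*(-252) - 634)*(-1/3209897) = 2037862/3176621 + (-988848 - 634)*(-1/3209897) = 2037862/3176621 - 989482*(-1/3209897) = 2037862/3176621 + 989482/3209897 = 9684536420536/10196626218037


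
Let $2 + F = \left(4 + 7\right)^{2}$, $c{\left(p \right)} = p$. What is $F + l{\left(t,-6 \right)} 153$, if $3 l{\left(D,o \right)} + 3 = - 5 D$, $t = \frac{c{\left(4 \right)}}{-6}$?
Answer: $136$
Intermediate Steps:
$t = - \frac{2}{3}$ ($t = \frac{4}{-6} = 4 \left(- \frac{1}{6}\right) = - \frac{2}{3} \approx -0.66667$)
$F = 119$ ($F = -2 + \left(4 + 7\right)^{2} = -2 + 11^{2} = -2 + 121 = 119$)
$l{\left(D,o \right)} = -1 - \frac{5 D}{3}$ ($l{\left(D,o \right)} = -1 + \frac{\left(-5\right) D}{3} = -1 - \frac{5 D}{3}$)
$F + l{\left(t,-6 \right)} 153 = 119 + \left(-1 - - \frac{10}{9}\right) 153 = 119 + \left(-1 + \frac{10}{9}\right) 153 = 119 + \frac{1}{9} \cdot 153 = 119 + 17 = 136$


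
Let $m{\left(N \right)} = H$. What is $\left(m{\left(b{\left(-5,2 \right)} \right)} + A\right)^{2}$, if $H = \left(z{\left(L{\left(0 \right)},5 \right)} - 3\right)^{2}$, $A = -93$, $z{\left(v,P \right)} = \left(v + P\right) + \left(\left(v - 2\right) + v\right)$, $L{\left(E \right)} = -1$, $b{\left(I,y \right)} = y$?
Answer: $7056$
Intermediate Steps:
$z{\left(v,P \right)} = -2 + P + 3 v$ ($z{\left(v,P \right)} = \left(P + v\right) + \left(\left(-2 + v\right) + v\right) = \left(P + v\right) + \left(-2 + 2 v\right) = -2 + P + 3 v$)
$H = 9$ ($H = \left(\left(-2 + 5 + 3 \left(-1\right)\right) - 3\right)^{2} = \left(\left(-2 + 5 - 3\right) - 3\right)^{2} = \left(0 - 3\right)^{2} = \left(-3\right)^{2} = 9$)
$m{\left(N \right)} = 9$
$\left(m{\left(b{\left(-5,2 \right)} \right)} + A\right)^{2} = \left(9 - 93\right)^{2} = \left(-84\right)^{2} = 7056$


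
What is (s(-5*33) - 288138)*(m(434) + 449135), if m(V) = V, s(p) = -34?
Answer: -129553197868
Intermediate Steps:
(s(-5*33) - 288138)*(m(434) + 449135) = (-34 - 288138)*(434 + 449135) = -288172*449569 = -129553197868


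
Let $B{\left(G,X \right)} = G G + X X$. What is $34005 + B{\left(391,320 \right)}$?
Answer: $289286$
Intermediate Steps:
$B{\left(G,X \right)} = G^{2} + X^{2}$
$34005 + B{\left(391,320 \right)} = 34005 + \left(391^{2} + 320^{2}\right) = 34005 + \left(152881 + 102400\right) = 34005 + 255281 = 289286$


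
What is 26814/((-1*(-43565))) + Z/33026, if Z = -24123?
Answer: -165359331/1438777690 ≈ -0.11493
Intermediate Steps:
26814/((-1*(-43565))) + Z/33026 = 26814/((-1*(-43565))) - 24123/33026 = 26814/43565 - 24123*1/33026 = 26814*(1/43565) - 24123/33026 = 26814/43565 - 24123/33026 = -165359331/1438777690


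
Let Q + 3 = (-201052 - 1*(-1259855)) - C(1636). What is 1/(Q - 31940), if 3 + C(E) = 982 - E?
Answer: 1/1027517 ≈ 9.7322e-7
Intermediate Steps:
C(E) = 979 - E (C(E) = -3 + (982 - E) = 979 - E)
Q = 1059457 (Q = -3 + ((-201052 - 1*(-1259855)) - (979 - 1*1636)) = -3 + ((-201052 + 1259855) - (979 - 1636)) = -3 + (1058803 - 1*(-657)) = -3 + (1058803 + 657) = -3 + 1059460 = 1059457)
1/(Q - 31940) = 1/(1059457 - 31940) = 1/1027517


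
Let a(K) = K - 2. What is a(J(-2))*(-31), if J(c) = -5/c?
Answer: -31/2 ≈ -15.500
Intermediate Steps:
a(K) = -2 + K
a(J(-2))*(-31) = (-2 - 5/(-2))*(-31) = (-2 - 5*(-½))*(-31) = (-2 + 5/2)*(-31) = (½)*(-31) = -31/2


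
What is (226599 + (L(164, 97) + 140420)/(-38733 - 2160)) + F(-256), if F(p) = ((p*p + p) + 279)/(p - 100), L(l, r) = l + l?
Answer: 3465905767/15308 ≈ 2.2641e+5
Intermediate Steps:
L(l, r) = 2*l
F(p) = (279 + p + p²)/(-100 + p) (F(p) = ((p² + p) + 279)/(-100 + p) = ((p + p²) + 279)/(-100 + p) = (279 + p + p²)/(-100 + p))
(226599 + (L(164, 97) + 140420)/(-38733 - 2160)) + F(-256) = (226599 + (2*164 + 140420)/(-38733 - 2160)) + (279 - 256 + (-256)²)/(-100 - 256) = (226599 + (328 + 140420)/(-40893)) + (279 - 256 + 65536)/(-356) = (226599 + 140748*(-1/40893)) - 1/356*65559 = (226599 - 148/43) - 65559/356 = 9743609/43 - 65559/356 = 3465905767/15308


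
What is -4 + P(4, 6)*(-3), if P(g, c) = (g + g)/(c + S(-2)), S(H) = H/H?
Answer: -52/7 ≈ -7.4286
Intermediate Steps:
S(H) = 1
P(g, c) = 2*g/(1 + c) (P(g, c) = (g + g)/(c + 1) = (2*g)/(1 + c) = 2*g/(1 + c))
-4 + P(4, 6)*(-3) = -4 + (2*4/(1 + 6))*(-3) = -4 + (2*4/7)*(-3) = -4 + (2*4*(⅐))*(-3) = -4 + (8/7)*(-3) = -4 - 24/7 = -52/7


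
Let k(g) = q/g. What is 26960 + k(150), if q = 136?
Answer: 2022068/75 ≈ 26961.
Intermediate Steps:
k(g) = 136/g
26960 + k(150) = 26960 + 136/150 = 26960 + 136*(1/150) = 26960 + 68/75 = 2022068/75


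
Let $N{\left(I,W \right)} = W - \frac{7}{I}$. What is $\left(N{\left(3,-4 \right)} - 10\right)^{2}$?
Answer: $\frac{2401}{9} \approx 266.78$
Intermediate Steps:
$\left(N{\left(3,-4 \right)} - 10\right)^{2} = \left(\left(-4 - \frac{7}{3}\right) - 10\right)^{2} = \left(- \frac{19}{3} - 10\right)^{2} = \left(- \frac{49}{3}\right)^{2} = \frac{2401}{9}$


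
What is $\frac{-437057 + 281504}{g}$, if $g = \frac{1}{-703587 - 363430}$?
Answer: $165977695401$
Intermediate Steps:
$g = - \frac{1}{1067017}$ ($g = \frac{1}{-1067017} = - \frac{1}{1067017} \approx -9.3719 \cdot 10^{-7}$)
$\frac{-437057 + 281504}{g} = \frac{-437057 + 281504}{- \frac{1}{1067017}} = \left(-155553\right) \left(-1067017\right) = 165977695401$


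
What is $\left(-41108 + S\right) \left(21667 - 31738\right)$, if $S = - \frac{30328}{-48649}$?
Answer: $\frac{20140315766244}{48649} \approx 4.1399 \cdot 10^{8}$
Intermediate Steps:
$S = \frac{30328}{48649}$ ($S = \left(-30328\right) \left(- \frac{1}{48649}\right) = \frac{30328}{48649} \approx 0.6234$)
$\left(-41108 + S\right) \left(21667 - 31738\right) = \left(-41108 + \frac{30328}{48649}\right) \left(21667 - 31738\right) = \left(- \frac{1999832764}{48649}\right) \left(-10071\right) = \frac{20140315766244}{48649}$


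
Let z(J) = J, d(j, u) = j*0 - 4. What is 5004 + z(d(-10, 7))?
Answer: 5000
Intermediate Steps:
d(j, u) = -4 (d(j, u) = 0 - 4 = -4)
5004 + z(d(-10, 7)) = 5004 - 4 = 5000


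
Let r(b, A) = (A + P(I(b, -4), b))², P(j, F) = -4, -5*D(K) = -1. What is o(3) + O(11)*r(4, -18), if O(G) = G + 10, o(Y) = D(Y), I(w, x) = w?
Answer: 50821/5 ≈ 10164.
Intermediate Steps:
D(K) = ⅕ (D(K) = -⅕*(-1) = ⅕)
o(Y) = ⅕
r(b, A) = (-4 + A)² (r(b, A) = (A - 4)² = (-4 + A)²)
O(G) = 10 + G
o(3) + O(11)*r(4, -18) = ⅕ + (10 + 11)*(-4 - 18)² = ⅕ + 21*(-22)² = ⅕ + 21*484 = ⅕ + 10164 = 50821/5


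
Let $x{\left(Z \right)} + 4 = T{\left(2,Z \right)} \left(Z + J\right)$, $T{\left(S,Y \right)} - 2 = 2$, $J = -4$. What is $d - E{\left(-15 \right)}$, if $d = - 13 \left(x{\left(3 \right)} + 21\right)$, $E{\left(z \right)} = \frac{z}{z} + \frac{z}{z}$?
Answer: $-171$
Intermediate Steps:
$T{\left(S,Y \right)} = 4$ ($T{\left(S,Y \right)} = 2 + 2 = 4$)
$E{\left(z \right)} = 2$ ($E{\left(z \right)} = 1 + 1 = 2$)
$x{\left(Z \right)} = -20 + 4 Z$ ($x{\left(Z \right)} = -4 + 4 \left(Z - 4\right) = -4 + 4 \left(-4 + Z\right) = -4 + \left(-16 + 4 Z\right) = -20 + 4 Z$)
$d = -169$ ($d = - 13 \left(\left(-20 + 4 \cdot 3\right) + 21\right) = - 13 \left(\left(-20 + 12\right) + 21\right) = - 13 \left(-8 + 21\right) = \left(-13\right) 13 = -169$)
$d - E{\left(-15 \right)} = -169 - 2 = -171$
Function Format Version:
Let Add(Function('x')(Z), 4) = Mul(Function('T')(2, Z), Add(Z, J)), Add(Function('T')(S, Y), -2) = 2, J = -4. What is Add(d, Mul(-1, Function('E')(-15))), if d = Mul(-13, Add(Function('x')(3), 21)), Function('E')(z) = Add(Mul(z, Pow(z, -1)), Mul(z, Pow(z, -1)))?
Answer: -171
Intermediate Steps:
Function('T')(S, Y) = 4 (Function('T')(S, Y) = Add(2, 2) = 4)
Function('E')(z) = 2 (Function('E')(z) = Add(1, 1) = 2)
Function('x')(Z) = Add(-20, Mul(4, Z)) (Function('x')(Z) = Add(-4, Mul(4, Add(Z, -4))) = Add(-4, Mul(4, Add(-4, Z))) = Add(-4, Add(-16, Mul(4, Z))) = Add(-20, Mul(4, Z)))
d = -169 (d = Mul(-13, Add(Add(-20, Mul(4, 3)), 21)) = Mul(-13, Add(Add(-20, 12), 21)) = Mul(-13, Add(-8, 21)) = Mul(-13, 13) = -169)
Add(d, Mul(-1, Function('E')(-15))) = Add(-169, Mul(-1, 2)) = Add(-169, -2) = -171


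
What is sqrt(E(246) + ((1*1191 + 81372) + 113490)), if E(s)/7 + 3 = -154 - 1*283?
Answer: sqrt(192973) ≈ 439.29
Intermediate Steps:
E(s) = -3080 (E(s) = -21 + 7*(-154 - 1*283) = -21 + 7*(-154 - 283) = -21 + 7*(-437) = -21 - 3059 = -3080)
sqrt(E(246) + ((1*1191 + 81372) + 113490)) = sqrt(-3080 + ((1*1191 + 81372) + 113490)) = sqrt(-3080 + ((1191 + 81372) + 113490)) = sqrt(-3080 + (82563 + 113490)) = sqrt(-3080 + 196053) = sqrt(192973)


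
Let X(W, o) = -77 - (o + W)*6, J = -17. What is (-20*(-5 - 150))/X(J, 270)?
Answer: -620/319 ≈ -1.9436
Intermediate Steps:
X(W, o) = -77 - 6*W - 6*o (X(W, o) = -77 - (W + o)*6 = -77 - (6*W + 6*o) = -77 + (-6*W - 6*o) = -77 - 6*W - 6*o)
(-20*(-5 - 150))/X(J, 270) = (-20*(-5 - 150))/(-77 - 6*(-17) - 6*270) = (-20*(-155))/(-77 + 102 - 1620) = 3100/(-1595) = 3100*(-1/1595) = -620/319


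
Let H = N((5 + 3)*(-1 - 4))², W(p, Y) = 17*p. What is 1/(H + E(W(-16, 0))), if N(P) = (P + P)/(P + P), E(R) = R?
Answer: -1/271 ≈ -0.0036900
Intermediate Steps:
N(P) = 1 (N(P) = (2*P)/((2*P)) = (2*P)*(1/(2*P)) = 1)
H = 1 (H = 1² = 1)
1/(H + E(W(-16, 0))) = 1/(1 + 17*(-16)) = 1/(1 - 272) = 1/(-271) = -1/271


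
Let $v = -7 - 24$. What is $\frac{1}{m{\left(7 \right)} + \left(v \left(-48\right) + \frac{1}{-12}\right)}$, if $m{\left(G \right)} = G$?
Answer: $\frac{12}{17939} \approx 0.00066893$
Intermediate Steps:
$v = -31$ ($v = -7 - 24 = -31$)
$\frac{1}{m{\left(7 \right)} + \left(v \left(-48\right) + \frac{1}{-12}\right)} = \frac{1}{7 + \left(\left(-31\right) \left(-48\right) + \frac{1}{-12}\right)} = \frac{1}{7 + \left(1488 - \frac{1}{12}\right)} = \frac{1}{7 + \frac{17855}{12}} = \frac{1}{\frac{17939}{12}} = \frac{12}{17939}$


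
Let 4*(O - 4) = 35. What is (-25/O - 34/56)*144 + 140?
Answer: -27344/119 ≈ -229.78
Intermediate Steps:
O = 51/4 (O = 4 + (1/4)*35 = 4 + 35/4 = 51/4 ≈ 12.750)
(-25/O - 34/56)*144 + 140 = (-25/51/4 - 34/56)*144 + 140 = (-25*4/51 - 34*1/56)*144 + 140 = (-100/51 - 17/28)*144 + 140 = -3667/1428*144 + 140 = -44004/119 + 140 = -27344/119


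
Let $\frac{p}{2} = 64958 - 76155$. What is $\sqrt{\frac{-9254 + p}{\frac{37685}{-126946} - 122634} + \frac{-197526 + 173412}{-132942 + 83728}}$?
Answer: $\frac{\sqrt{109776722830943631435077714807}}{383080138379543} \approx 0.8649$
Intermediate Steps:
$p = -22394$ ($p = 2 \left(64958 - 76155\right) = 2 \left(-11197\right) = -22394$)
$\sqrt{\frac{-9254 + p}{\frac{37685}{-126946} - 122634} + \frac{-197526 + 173412}{-132942 + 83728}} = \sqrt{\frac{-9254 - 22394}{\frac{37685}{-126946} - 122634} + \frac{-197526 + 173412}{-132942 + 83728}} = \sqrt{- \frac{31648}{37685 \left(- \frac{1}{126946}\right) - 122634} - \frac{24114}{-49214}} = \sqrt{- \frac{31648}{- \frac{37685}{126946} - 122634} - - \frac{12057}{24607}} = \sqrt{- \frac{31648}{- \frac{15567933449}{126946}} + \frac{12057}{24607}} = \sqrt{\left(-31648\right) \left(- \frac{126946}{15567933449}\right) + \frac{12057}{24607}} = \sqrt{\frac{4017587008}{15567933449} + \frac{12057}{24607}} = \sqrt{\frac{286563337100449}{383080138379543}} = \frac{\sqrt{109776722830943631435077714807}}{383080138379543}$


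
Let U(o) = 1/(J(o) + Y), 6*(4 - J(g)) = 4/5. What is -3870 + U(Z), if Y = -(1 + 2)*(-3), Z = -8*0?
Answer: -746895/193 ≈ -3869.9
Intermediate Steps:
Z = 0
J(g) = 58/15 (J(g) = 4 - 2/(3*5) = 4 - 1/6*4/5 = 4 - 2/15 = 58/15)
Y = 9 (Y = -1*3*(-3) = -3*(-3) = 9)
U(o) = 15/193 (U(o) = 1/(58/15 + 9) = 1/(193/15) = 15/193)
-3870 + U(Z) = -3870 + 15/193 = -746895/193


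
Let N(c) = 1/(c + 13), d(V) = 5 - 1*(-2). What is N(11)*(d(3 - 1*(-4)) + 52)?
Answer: 59/24 ≈ 2.4583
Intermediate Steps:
d(V) = 7 (d(V) = 5 + 2 = 7)
N(c) = 1/(13 + c)
N(11)*(d(3 - 1*(-4)) + 52) = (7 + 52)/(13 + 11) = 59/24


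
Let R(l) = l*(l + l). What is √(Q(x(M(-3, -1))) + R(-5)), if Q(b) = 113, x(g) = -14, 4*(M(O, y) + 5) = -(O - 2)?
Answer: √163 ≈ 12.767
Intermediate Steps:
M(O, y) = -9/2 - O/4 (M(O, y) = -5 + (-(O - 2))/4 = -5 + (-(-2 + O))/4 = -5 + (2 - O)/4 = -5 + (½ - O/4) = -9/2 - O/4)
R(l) = 2*l² (R(l) = l*(2*l) = 2*l²)
√(Q(x(M(-3, -1))) + R(-5)) = √(113 + 2*(-5)²) = √(113 + 2*25) = √(113 + 50) = √163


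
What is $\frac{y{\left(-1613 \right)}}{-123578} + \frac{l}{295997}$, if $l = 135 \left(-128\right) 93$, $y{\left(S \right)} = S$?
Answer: $- \frac{15239795843}{2813747482} \approx -5.4162$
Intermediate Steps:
$l = -1607040$ ($l = \left(-17280\right) 93 = -1607040$)
$\frac{y{\left(-1613 \right)}}{-123578} + \frac{l}{295997} = - \frac{1613}{-123578} - \frac{1607040}{295997} = \left(-1613\right) \left(- \frac{1}{123578}\right) - \frac{1607040}{295997} = \frac{1613}{123578} - \frac{1607040}{295997} = - \frac{15239795843}{2813747482}$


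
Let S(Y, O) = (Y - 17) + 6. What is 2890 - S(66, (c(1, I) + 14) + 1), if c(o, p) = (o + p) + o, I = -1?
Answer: 2835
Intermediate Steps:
c(o, p) = p + 2*o
S(Y, O) = -11 + Y (S(Y, O) = (-17 + Y) + 6 = -11 + Y)
2890 - S(66, (c(1, I) + 14) + 1) = 2890 - (-11 + 66) = 2890 - 1*55 = 2890 - 55 = 2835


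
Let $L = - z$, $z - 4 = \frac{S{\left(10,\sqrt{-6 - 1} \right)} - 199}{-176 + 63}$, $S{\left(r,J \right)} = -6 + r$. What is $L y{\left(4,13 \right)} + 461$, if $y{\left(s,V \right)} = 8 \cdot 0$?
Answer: $461$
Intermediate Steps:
$y{\left(s,V \right)} = 0$
$z = \frac{647}{113}$ ($z = 4 + \frac{\left(-6 + 10\right) - 199}{-176 + 63} = 4 + \frac{4 - 199}{-113} = 4 - - \frac{195}{113} = 4 + \frac{195}{113} = \frac{647}{113} \approx 5.7257$)
$L = - \frac{647}{113}$ ($L = \left(-1\right) \frac{647}{113} = - \frac{647}{113} \approx -5.7257$)
$L y{\left(4,13 \right)} + 461 = \left(- \frac{647}{113}\right) 0 + 461 = 0 + 461 = 461$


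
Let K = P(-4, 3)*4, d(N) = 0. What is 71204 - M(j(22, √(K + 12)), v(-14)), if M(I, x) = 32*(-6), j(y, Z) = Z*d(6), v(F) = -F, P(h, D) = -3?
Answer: 71396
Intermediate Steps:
K = -12 (K = -3*4 = -12)
j(y, Z) = 0 (j(y, Z) = Z*0 = 0)
M(I, x) = -192
71204 - M(j(22, √(K + 12)), v(-14)) = 71204 - 1*(-192) = 71204 + 192 = 71396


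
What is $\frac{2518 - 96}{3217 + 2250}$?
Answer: $\frac{346}{781} \approx 0.44302$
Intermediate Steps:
$\frac{2518 - 96}{3217 + 2250} = \frac{2422}{5467} = 2422 \cdot \frac{1}{5467} = \frac{346}{781}$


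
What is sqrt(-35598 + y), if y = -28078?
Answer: 2*I*sqrt(15919) ≈ 252.34*I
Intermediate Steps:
sqrt(-35598 + y) = sqrt(-35598 - 28078) = sqrt(-63676) = 2*I*sqrt(15919)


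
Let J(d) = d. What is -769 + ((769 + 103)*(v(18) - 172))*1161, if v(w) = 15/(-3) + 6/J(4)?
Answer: -177675565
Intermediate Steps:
v(w) = -7/2 (v(w) = 15/(-3) + 6/4 = 15*(-⅓) + 6*(¼) = -5 + 3/2 = -7/2)
-769 + ((769 + 103)*(v(18) - 172))*1161 = -769 + ((769 + 103)*(-7/2 - 172))*1161 = -769 + (872*(-351/2))*1161 = -769 - 153036*1161 = -769 - 177674796 = -177675565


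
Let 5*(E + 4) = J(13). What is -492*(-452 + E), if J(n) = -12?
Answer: 1127664/5 ≈ 2.2553e+5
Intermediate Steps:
E = -32/5 (E = -4 + (1/5)*(-12) = -4 - 12/5 = -32/5 ≈ -6.4000)
-492*(-452 + E) = -492*(-452 - 32/5) = -492*(-2292/5) = 1127664/5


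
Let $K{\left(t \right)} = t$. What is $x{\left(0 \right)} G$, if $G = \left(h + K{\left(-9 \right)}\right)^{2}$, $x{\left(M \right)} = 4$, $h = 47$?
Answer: $5776$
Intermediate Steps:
$G = 1444$ ($G = \left(47 - 9\right)^{2} = 38^{2} = 1444$)
$x{\left(0 \right)} G = 4 \cdot 1444 = 5776$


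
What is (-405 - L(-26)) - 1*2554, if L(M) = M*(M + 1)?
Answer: -3609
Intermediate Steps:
L(M) = M*(1 + M)
(-405 - L(-26)) - 1*2554 = (-405 - (-26)*(1 - 26)) - 1*2554 = (-405 - (-26)*(-25)) - 2554 = (-405 - 1*650) - 2554 = (-405 - 650) - 2554 = -1055 - 2554 = -3609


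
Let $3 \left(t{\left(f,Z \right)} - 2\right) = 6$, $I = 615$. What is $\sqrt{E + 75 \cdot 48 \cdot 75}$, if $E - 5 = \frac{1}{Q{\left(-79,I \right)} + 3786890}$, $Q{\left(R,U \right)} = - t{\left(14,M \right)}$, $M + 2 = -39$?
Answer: $\frac{\sqrt{3872008208320591866}}{3786886} \approx 519.62$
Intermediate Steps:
$M = -41$ ($M = -2 - 39 = -41$)
$t{\left(f,Z \right)} = 4$ ($t{\left(f,Z \right)} = 2 + \frac{1}{3} \cdot 6 = 2 + 2 = 4$)
$Q{\left(R,U \right)} = -4$ ($Q{\left(R,U \right)} = \left(-1\right) 4 = -4$)
$E = \frac{18934431}{3786886}$ ($E = 5 + \frac{1}{-4 + 3786890} = 5 + \frac{1}{3786886} = \frac{18934431}{3786886} \approx 5.0$)
$\sqrt{E + 75 \cdot 48 \cdot 75} = \sqrt{\frac{18934431}{3786886} + 75 \cdot 48 \cdot 75} = \sqrt{\frac{18934431}{3786886} + 3600 \cdot 75} = \sqrt{\frac{18934431}{3786886} + 270000} = \sqrt{\frac{1022478154431}{3786886}} = \frac{\sqrt{3872008208320591866}}{3786886}$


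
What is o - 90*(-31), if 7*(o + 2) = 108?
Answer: 19624/7 ≈ 2803.4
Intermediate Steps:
o = 94/7 (o = -2 + (⅐)*108 = -2 + 108/7 = 94/7 ≈ 13.429)
o - 90*(-31) = 94/7 - 90*(-31) = 94/7 + 2790 = 19624/7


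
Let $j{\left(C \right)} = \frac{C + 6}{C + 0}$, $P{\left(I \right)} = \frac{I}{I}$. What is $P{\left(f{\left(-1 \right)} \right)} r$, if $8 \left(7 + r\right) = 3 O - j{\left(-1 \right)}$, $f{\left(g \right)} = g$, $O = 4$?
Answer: $- \frac{39}{8} \approx -4.875$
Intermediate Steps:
$P{\left(I \right)} = 1$
$j{\left(C \right)} = \frac{6 + C}{C}$
$r = - \frac{39}{8}$ ($r = -7 + \frac{3 \cdot 4 - \frac{6 - 1}{-1}}{8} = -7 + \frac{12 - \left(-1\right) 5}{8} = -7 + \frac{12 - -5}{8} = -7 + \frac{12 + 5}{8} = -7 + \frac{1}{8} \cdot 17 = -7 + \frac{17}{8} = - \frac{39}{8} \approx -4.875$)
$P{\left(f{\left(-1 \right)} \right)} r = 1 \left(- \frac{39}{8}\right) = - \frac{39}{8}$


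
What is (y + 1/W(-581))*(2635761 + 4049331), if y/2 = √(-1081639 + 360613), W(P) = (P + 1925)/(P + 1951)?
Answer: 381607335/56 + 40110552*I*√80114 ≈ 6.8144e+6 + 1.1353e+10*I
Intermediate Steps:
W(P) = (1925 + P)/(1951 + P)
y = 6*I*√80114 (y = 2*√(-1081639 + 360613) = 2*√(-721026) = 2*(3*I*√80114) = 6*I*√80114 ≈ 1698.3*I)
(y + 1/W(-581))*(2635761 + 4049331) = (6*I*√80114 + 1/((1925 - 581)/(1951 - 581)))*(2635761 + 4049331) = (6*I*√80114 + 1/(1344/1370))*6685092 = (6*I*√80114 + 1/((1/1370)*1344))*6685092 = (6*I*√80114 + 1/(672/685))*6685092 = (6*I*√80114 + 685/672)*6685092 = (685/672 + 6*I*√80114)*6685092 = 381607335/56 + 40110552*I*√80114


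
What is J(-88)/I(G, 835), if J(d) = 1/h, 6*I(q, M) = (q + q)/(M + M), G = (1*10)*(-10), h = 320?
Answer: -501/3200 ≈ -0.15656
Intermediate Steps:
G = -100 (G = 10*(-10) = -100)
I(q, M) = q/(6*M) (I(q, M) = ((q + q)/(M + M))/6 = ((2*q)/((2*M)))/6 = ((2*q)*(1/(2*M)))/6 = (q/M)/6 = q/(6*M))
J(d) = 1/320
J(-88)/I(G, 835) = 1/(320*(((1/6)*(-100)/835))) = 1/(320*(((1/6)*(-100)*(1/835)))) = 1/(320*(-10/501)) = (1/320)*(-501/10) = -501/3200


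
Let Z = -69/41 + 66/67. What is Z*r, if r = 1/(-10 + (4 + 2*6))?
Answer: -639/5494 ≈ -0.11631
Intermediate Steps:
r = ⅙ (r = 1/(-10 + (4 + 12)) = 1/(-10 + 16) = 1/6 = ⅙ ≈ 0.16667)
Z = -1917/2747 (Z = -69*1/41 + 66*(1/67) = -69/41 + 66/67 = -1917/2747 ≈ -0.69785)
Z*r = -1917/2747*⅙ = -639/5494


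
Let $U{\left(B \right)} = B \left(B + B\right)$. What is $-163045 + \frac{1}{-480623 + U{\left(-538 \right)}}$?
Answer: $- \frac{16021616924}{98265} \approx -1.6305 \cdot 10^{5}$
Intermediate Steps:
$U{\left(B \right)} = 2 B^{2}$ ($U{\left(B \right)} = B 2 B = 2 B^{2}$)
$-163045 + \frac{1}{-480623 + U{\left(-538 \right)}} = -163045 + \frac{1}{-480623 + 2 \left(-538\right)^{2}} = -163045 + \frac{1}{-480623 + 2 \cdot 289444} = -163045 + \frac{1}{-480623 + 578888} = -163045 + \frac{1}{98265} = - \frac{16021616924}{98265}$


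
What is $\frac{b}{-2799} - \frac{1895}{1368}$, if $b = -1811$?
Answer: $- \frac{34897}{47272} \approx -0.73822$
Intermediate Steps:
$\frac{b}{-2799} - \frac{1895}{1368} = - \frac{1811}{-2799} - \frac{1895}{1368} = \left(-1811\right) \left(- \frac{1}{2799}\right) - \frac{1895}{1368} = \frac{1811}{2799} - \frac{1895}{1368} = - \frac{34897}{47272}$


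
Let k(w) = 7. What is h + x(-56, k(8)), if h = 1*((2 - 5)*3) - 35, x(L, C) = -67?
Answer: -111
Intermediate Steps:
h = -44 (h = 1*(-3*3) - 35 = 1*(-9) - 35 = -9 - 35 = -44)
h + x(-56, k(8)) = -44 - 67 = -111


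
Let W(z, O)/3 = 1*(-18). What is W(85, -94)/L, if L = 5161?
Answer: -54/5161 ≈ -0.010463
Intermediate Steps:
W(z, O) = -54 (W(z, O) = 3*(1*(-18)) = 3*(-18) = -54)
W(85, -94)/L = -54/5161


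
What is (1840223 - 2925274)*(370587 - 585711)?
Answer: 233420511324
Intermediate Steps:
(1840223 - 2925274)*(370587 - 585711) = -1085051*(-215124) = 233420511324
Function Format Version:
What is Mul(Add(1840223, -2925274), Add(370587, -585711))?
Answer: 233420511324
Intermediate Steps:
Mul(Add(1840223, -2925274), Add(370587, -585711)) = Mul(-1085051, -215124) = 233420511324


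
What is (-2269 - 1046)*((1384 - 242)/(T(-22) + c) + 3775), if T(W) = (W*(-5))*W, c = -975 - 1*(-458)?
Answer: -12250066465/979 ≈ -1.2513e+7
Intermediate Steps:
c = -517 (c = -975 + 458 = -517)
T(W) = -5*W² (T(W) = (-5*W)*W = -5*W²)
(-2269 - 1046)*((1384 - 242)/(T(-22) + c) + 3775) = (-2269 - 1046)*((1384 - 242)/(-5*(-22)² - 517) + 3775) = -3315*(1142/(-5*484 - 517) + 3775) = -3315*(1142/(-2420 - 517) + 3775) = -3315*(1142/(-2937) + 3775) = -3315*(1142*(-1/2937) + 3775) = -3315*(-1142/2937 + 3775) = -3315*11086033/2937 = -12250066465/979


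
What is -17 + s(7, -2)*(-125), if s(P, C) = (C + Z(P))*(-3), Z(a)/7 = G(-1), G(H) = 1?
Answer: 1858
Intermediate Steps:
Z(a) = 7 (Z(a) = 7*1 = 7)
s(P, C) = -21 - 3*C (s(P, C) = (C + 7)*(-3) = (7 + C)*(-3) = -21 - 3*C)
-17 + s(7, -2)*(-125) = -17 + (-21 - 3*(-2))*(-125) = -17 + (-21 + 6)*(-125) = -17 - 15*(-125) = -17 + 1875 = 1858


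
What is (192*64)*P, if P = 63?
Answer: 774144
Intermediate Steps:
(192*64)*P = (192*64)*63 = 12288*63 = 774144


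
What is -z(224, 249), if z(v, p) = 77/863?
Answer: -77/863 ≈ -0.089224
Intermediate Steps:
z(v, p) = 77/863 (z(v, p) = 77*(1/863) = 77/863)
-z(224, 249) = -1*77/863 = -77/863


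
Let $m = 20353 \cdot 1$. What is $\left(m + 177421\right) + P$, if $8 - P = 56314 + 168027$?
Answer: $-26559$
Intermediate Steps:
$m = 20353$
$P = -224333$ ($P = 8 - \left(56314 + 168027\right) = 8 - 224341 = -224333$)
$\left(m + 177421\right) + P = \left(20353 + 177421\right) - 224333 = 197774 - 224333 = -26559$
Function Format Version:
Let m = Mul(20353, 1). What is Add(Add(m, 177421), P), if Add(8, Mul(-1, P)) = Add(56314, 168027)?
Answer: -26559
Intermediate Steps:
m = 20353
P = -224333 (P = Add(8, Mul(-1, Add(56314, 168027))) = Add(8, Mul(-1, 224341)) = Add(8, -224341) = -224333)
Add(Add(m, 177421), P) = Add(Add(20353, 177421), -224333) = Add(197774, -224333) = -26559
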